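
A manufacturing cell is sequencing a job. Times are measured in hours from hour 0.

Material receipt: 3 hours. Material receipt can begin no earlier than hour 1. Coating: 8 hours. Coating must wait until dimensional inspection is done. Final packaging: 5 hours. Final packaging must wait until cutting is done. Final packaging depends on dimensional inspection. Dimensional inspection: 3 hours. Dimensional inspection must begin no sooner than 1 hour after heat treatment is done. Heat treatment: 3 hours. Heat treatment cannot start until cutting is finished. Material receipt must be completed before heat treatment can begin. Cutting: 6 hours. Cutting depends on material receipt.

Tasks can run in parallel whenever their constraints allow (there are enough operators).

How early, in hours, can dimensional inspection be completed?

After its own release at hour 1, material receipt can start at hour 1 and finishes at hour 4.
After material receipt (finishes hour 4), cutting can start at hour 4 and finishes at hour 10.
Heat treatment cannot start until cutting (finishes hour 10); material receipt (finishes hour 4). The controlling bound is hour 10, so heat treatment finishes at 10 + 3 = hour 13.
Dimensional inspection waits on heat treatment (finishes hour 13, plus 1-hour gap → hour 14), so it starts at hour 14 and finishes at 14 + 3 = hour 17.

17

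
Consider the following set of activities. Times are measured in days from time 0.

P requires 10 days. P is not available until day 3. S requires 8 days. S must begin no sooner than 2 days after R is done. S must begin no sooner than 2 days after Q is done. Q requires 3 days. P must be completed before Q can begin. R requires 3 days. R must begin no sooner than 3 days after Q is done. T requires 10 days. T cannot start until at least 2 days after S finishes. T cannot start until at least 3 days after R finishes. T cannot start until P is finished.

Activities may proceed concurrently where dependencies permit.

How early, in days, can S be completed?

P waits on its own release at day 3, so it starts at day 3 and finishes at 3 + 10 = day 13.
After P (finishes day 13), Q can start at day 13 and finishes at day 16.
After Q (finishes day 16, plus 3-day gap → day 19), R can start at day 19 and finishes at day 22.
S cannot start until R (finishes day 22, plus 2-day gap → day 24); Q (finishes day 16, plus 2-day gap → day 18). The controlling bound is day 24, so S finishes at 24 + 8 = day 32.

32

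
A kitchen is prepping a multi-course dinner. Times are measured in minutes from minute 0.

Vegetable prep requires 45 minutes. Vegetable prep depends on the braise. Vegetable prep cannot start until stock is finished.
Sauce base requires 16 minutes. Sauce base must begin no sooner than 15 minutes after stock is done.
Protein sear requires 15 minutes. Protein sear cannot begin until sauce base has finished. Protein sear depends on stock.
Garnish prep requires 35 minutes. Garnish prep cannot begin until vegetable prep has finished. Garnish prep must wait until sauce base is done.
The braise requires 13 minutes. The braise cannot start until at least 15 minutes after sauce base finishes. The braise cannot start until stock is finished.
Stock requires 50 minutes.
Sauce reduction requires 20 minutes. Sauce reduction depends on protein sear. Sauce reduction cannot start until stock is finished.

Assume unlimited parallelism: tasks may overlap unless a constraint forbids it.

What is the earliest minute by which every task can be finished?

189

Nothing blocks stock, so it runs from minute 0 to minute 50.
Sauce base waits on stock (finishes minute 50, plus 15-minute gap → minute 65), so it starts at minute 65 and finishes at 65 + 16 = minute 81.
Protein sear has to wait for sauce base (finishes minute 81); stock (finishes minute 50). The latest of these is minute 81, so protein sear runs minute 81 to 81 + 15 = minute 96.
Sauce reduction needs all of protein sear (finishes minute 96); stock (finishes minute 50). That puts its earliest start at minute 96; it finishes at 96 + 20 = minute 116.
For the braise: sauce base (finishes minute 81, plus 15-minute gap → minute 96); stock (finishes minute 50). Taking the maximum gives a start of minute 96, and it finishes at 96 + 13 = minute 109.
For vegetable prep: the braise (finishes minute 109); stock (finishes minute 50). Taking the maximum gives a start of minute 109, and it finishes at 109 + 45 = minute 154.
Garnish prep cannot start until vegetable prep (finishes minute 154); sauce base (finishes minute 81). The controlling bound is minute 154, so garnish prep finishes at 154 + 35 = minute 189.
All tasks are finished once the last one completes. Finish times: Stock at 50, Sauce base at 81, The braise at 109, Protein sear at 96, Vegetable prep at 154, Sauce reduction at 116, Garnish prep at 189. The latest is minute 189.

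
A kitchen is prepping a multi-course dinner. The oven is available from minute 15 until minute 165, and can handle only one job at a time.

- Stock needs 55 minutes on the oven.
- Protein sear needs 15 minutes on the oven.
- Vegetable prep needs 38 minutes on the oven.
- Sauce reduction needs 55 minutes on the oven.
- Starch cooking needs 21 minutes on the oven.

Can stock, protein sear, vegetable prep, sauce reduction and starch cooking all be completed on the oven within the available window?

No

The oven window is 165 − 15 = 150 minutes.
Running back to back, the jobs need 55 + 15 + 38 + 55 + 21 = 184 minutes on the oven.
Since 184 > 150, they cannot all fit.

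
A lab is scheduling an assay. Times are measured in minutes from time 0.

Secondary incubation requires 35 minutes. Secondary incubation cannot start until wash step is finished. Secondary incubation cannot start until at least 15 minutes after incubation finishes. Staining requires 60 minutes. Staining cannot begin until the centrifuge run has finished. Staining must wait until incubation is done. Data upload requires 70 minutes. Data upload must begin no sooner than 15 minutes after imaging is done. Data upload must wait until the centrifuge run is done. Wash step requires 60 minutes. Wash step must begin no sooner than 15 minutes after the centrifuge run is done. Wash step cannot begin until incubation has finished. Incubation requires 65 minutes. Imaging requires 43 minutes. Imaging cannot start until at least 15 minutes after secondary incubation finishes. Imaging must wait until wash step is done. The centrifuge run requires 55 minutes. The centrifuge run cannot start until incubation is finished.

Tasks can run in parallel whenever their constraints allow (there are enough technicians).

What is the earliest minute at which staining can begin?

120

Nothing blocks incubation, so it runs from minute 0 to minute 65.
The centrifuge run cannot begin until incubation (finishes minute 65). It runs from minute 65 to 65 + 55 = minute 120.
Staining waits on the centrifuge run (finishes minute 120); incubation (finishes minute 65). The latest of these is minute 120, which is the earliest staining can start.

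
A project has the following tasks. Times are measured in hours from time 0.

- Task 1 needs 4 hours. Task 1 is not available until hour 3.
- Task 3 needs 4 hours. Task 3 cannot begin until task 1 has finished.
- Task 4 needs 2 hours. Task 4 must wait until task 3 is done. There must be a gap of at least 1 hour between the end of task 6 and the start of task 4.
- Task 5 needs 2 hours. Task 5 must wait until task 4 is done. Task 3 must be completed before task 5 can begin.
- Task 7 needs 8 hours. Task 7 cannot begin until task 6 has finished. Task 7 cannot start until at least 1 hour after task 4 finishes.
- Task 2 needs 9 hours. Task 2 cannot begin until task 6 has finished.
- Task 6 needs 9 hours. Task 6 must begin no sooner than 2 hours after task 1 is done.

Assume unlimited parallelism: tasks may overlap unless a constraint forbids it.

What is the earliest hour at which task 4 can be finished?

After its own release at hour 3, task 1 can start at hour 3 and finishes at hour 7.
Task 6 waits on task 1 (finishes hour 7, plus 2-hour gap → hour 9), so it starts at hour 9 and finishes at 9 + 9 = hour 18.
After task 1 (finishes hour 7), task 3 can start at hour 7 and finishes at hour 11.
Task 4 needs all of task 3 (finishes hour 11); task 6 (finishes hour 18, plus 1-hour gap → hour 19). That puts its earliest start at hour 19; it finishes at 19 + 2 = hour 21.

21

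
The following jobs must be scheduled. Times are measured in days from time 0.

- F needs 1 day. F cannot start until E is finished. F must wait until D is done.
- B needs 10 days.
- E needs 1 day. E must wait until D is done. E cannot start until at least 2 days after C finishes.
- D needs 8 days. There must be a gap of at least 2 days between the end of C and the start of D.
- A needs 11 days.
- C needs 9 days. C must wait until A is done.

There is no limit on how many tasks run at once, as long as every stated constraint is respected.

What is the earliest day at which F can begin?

Nothing blocks A, so it runs from day 0 to day 11.
C cannot begin until A (finishes day 11). It runs from day 11 to 11 + 9 = day 20.
D cannot begin until C (finishes day 20, plus 2-day gap → day 22). It runs from day 22 to 22 + 8 = day 30.
E has to wait for D (finishes day 30); C (finishes day 20, plus 2-day gap → day 22). The latest of these is day 30, so E runs day 30 to 30 + 1 = day 31.
F waits on E (finishes day 31); D (finishes day 30). The latest of these is day 31, which is the earliest F can start.

31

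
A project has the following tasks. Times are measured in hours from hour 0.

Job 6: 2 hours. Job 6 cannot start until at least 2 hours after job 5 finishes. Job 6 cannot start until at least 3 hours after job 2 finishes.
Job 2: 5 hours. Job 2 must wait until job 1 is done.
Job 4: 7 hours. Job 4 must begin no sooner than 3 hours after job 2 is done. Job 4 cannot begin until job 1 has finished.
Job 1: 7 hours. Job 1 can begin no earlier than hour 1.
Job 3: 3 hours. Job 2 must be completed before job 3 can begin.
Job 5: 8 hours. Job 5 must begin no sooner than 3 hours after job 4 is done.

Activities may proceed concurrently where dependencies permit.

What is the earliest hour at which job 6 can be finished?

38

Job 1 waits on its own release at hour 1, so it starts at hour 1 and finishes at 1 + 7 = hour 8.
After job 1 (finishes hour 8), job 2 can start at hour 8 and finishes at hour 13.
Job 4 cannot start until job 2 (finishes hour 13, plus 3-hour gap → hour 16); job 1 (finishes hour 8). The controlling bound is hour 16, so job 4 finishes at 16 + 7 = hour 23.
Job 5 waits on job 4 (finishes hour 23, plus 3-hour gap → hour 26), so it starts at hour 26 and finishes at 26 + 8 = hour 34.
Job 6 cannot start until job 5 (finishes hour 34, plus 2-hour gap → hour 36); job 2 (finishes hour 13, plus 3-hour gap → hour 16). The controlling bound is hour 36, so job 6 finishes at 36 + 2 = hour 38.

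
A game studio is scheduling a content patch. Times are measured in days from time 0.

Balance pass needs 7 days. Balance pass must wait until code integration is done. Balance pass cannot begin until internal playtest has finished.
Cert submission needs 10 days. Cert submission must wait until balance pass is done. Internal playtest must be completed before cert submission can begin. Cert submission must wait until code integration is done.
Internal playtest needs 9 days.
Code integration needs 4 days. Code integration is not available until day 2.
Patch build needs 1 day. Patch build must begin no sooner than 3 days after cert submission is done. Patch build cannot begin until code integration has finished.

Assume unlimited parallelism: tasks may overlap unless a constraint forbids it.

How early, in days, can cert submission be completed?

Nothing blocks internal playtest, so it runs from day 0 to day 9.
After its own release at day 2, code integration can start at day 2 and finishes at day 6.
Balance pass needs all of code integration (finishes day 6); internal playtest (finishes day 9). That puts its earliest start at day 9; it finishes at 9 + 7 = day 16.
Cert submission needs all of balance pass (finishes day 16); internal playtest (finishes day 9); code integration (finishes day 6). That puts its earliest start at day 16; it finishes at 16 + 10 = day 26.

26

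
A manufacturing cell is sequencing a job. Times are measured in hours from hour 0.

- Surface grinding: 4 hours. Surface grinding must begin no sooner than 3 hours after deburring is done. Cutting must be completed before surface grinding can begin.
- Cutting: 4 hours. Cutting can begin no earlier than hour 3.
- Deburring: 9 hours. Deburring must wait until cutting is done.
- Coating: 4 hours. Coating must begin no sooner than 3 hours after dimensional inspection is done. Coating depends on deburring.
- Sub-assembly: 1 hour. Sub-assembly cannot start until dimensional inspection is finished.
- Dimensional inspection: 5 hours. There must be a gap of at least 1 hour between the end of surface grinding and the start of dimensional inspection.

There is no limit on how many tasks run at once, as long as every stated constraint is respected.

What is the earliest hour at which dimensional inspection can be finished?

Cutting cannot begin until its own release at hour 3. It runs from hour 3 to 3 + 4 = hour 7.
Deburring cannot begin until cutting (finishes hour 7). It runs from hour 7 to 7 + 9 = hour 16.
For surface grinding: deburring (finishes hour 16, plus 3-hour gap → hour 19); cutting (finishes hour 7). Taking the maximum gives a start of hour 19, and it finishes at 19 + 4 = hour 23.
After surface grinding (finishes hour 23, plus 1-hour gap → hour 24), dimensional inspection can start at hour 24 and finishes at hour 29.

29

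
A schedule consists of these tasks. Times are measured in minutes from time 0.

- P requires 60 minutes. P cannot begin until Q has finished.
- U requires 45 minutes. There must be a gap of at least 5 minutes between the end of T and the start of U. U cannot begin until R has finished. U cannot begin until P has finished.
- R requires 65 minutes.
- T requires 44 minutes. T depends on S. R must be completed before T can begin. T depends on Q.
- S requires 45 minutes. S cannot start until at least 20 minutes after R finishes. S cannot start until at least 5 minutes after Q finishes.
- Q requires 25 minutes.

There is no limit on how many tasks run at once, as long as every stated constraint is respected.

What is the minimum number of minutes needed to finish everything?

224

R can start immediately at minute 0; it finishes at minute 65.
Q can start immediately at minute 0; it finishes at minute 25.
S has to wait for R (finishes minute 65, plus 20-minute gap → minute 85); Q (finishes minute 25, plus 5-minute gap → minute 30). The latest of these is minute 85, so S runs minute 85 to 85 + 45 = minute 130.
T has to wait for S (finishes minute 130); R (finishes minute 65); Q (finishes minute 25). The latest of these is minute 130, so T runs minute 130 to 130 + 44 = minute 174.
After Q (finishes minute 25), P can start at minute 25 and finishes at minute 85.
U needs all of T (finishes minute 174, plus 5-minute gap → minute 179); R (finishes minute 65); P (finishes minute 85). That puts its earliest start at minute 179; it finishes at 179 + 45 = minute 224.
All tasks are finished once the last one completes. Finish times: P at 85, Q at 25, R at 65, S at 130, T at 174, U at 224. The latest is minute 224.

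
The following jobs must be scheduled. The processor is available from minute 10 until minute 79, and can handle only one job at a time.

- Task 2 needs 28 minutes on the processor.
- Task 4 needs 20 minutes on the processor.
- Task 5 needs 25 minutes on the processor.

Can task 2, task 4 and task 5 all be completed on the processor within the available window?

The processor window is 79 − 10 = 69 minutes.
Running back to back, the jobs need 28 + 20 + 25 = 73 minutes on the processor.
Since 73 > 69, they cannot all fit.

No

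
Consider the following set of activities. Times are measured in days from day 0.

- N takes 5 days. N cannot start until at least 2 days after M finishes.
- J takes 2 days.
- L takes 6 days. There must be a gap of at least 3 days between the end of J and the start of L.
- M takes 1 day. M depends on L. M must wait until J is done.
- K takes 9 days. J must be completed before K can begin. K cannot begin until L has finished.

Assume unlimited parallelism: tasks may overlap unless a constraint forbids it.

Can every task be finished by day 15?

J has no prerequisites, so it starts at day 0 and finishes at day 2.
After J (finishes day 2, plus 3-day gap → day 5), L can start at day 5 and finishes at day 11.
M has to wait for L (finishes day 11); J (finishes day 2). The latest of these is day 11, so M runs day 11 to 11 + 1 = day 12.
After M (finishes day 12, plus 2-day gap → day 14), N can start at day 14 and finishes at day 19.
K needs all of J (finishes day 2); L (finishes day 11). That puts its earliest start at day 11; it finishes at 11 + 9 = day 20.
The earliest everything can be done is day 20, which is after the deadline of 15, so it is not possible.

No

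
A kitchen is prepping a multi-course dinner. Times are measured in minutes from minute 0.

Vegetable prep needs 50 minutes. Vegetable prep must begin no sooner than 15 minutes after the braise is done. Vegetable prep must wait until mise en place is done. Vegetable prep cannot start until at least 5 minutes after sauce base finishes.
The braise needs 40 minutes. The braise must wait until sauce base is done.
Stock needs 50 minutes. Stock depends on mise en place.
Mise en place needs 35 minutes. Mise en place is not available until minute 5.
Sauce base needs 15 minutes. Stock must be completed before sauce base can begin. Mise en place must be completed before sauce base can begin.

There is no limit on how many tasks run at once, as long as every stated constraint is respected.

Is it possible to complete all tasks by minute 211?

Mise en place waits on its own release at minute 5, so it starts at minute 5 and finishes at 5 + 35 = minute 40.
Stock waits on mise en place (finishes minute 40), so it starts at minute 40 and finishes at 40 + 50 = minute 90.
For sauce base: stock (finishes minute 90); mise en place (finishes minute 40). Taking the maximum gives a start of minute 90, and it finishes at 90 + 15 = minute 105.
The braise waits on sauce base (finishes minute 105), so it starts at minute 105 and finishes at 105 + 40 = minute 145.
Vegetable prep needs all of the braise (finishes minute 145, plus 15-minute gap → minute 160); mise en place (finishes minute 40); sauce base (finishes minute 105, plus 5-minute gap → minute 110). That puts its earliest start at minute 160; it finishes at 160 + 50 = minute 210.
Every task is finished by minute 210, which is no later than the deadline of 211, so the schedule is feasible.

Yes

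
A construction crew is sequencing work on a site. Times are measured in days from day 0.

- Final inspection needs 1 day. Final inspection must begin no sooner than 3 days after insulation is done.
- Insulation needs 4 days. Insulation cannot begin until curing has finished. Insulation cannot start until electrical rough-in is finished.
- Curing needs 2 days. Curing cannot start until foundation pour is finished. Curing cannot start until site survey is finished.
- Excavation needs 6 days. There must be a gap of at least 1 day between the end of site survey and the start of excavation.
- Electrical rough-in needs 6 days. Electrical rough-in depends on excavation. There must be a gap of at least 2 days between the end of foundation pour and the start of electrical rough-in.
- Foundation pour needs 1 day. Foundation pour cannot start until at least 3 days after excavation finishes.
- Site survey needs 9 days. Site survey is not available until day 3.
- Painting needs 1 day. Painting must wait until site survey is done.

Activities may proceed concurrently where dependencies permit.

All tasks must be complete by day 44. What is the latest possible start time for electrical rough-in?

To finish by day 44, final inspection (duration 1) must start no later than day 43.
Insulation feeds into final inspection (must start by day 43, minus 3-day gap → day 40); so insulation must finish by day 40 and therefore start by day 36.
Electrical rough-in must finish before insulation (must start by day 36). With a 6-day duration, electrical rough-in must start by 36 − 6 = day 30.

30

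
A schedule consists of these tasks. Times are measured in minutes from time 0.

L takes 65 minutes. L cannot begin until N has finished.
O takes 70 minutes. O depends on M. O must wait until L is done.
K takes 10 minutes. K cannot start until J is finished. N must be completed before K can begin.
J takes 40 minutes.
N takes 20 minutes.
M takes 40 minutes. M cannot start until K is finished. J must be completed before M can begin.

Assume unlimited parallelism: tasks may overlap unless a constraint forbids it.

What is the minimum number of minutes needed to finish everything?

N has no prerequisites, so it starts at minute 0 and finishes at minute 20.
L waits on N (finishes minute 20), so it starts at minute 20 and finishes at 20 + 65 = minute 85.
J can start immediately at minute 0; it finishes at minute 40.
K cannot start until J (finishes minute 40); N (finishes minute 20). The controlling bound is minute 40, so K finishes at 40 + 10 = minute 50.
M needs all of K (finishes minute 50); J (finishes minute 40). That puts its earliest start at minute 50; it finishes at 50 + 40 = minute 90.
O has to wait for M (finishes minute 90); L (finishes minute 85). The latest of these is minute 90, so O runs minute 90 to 90 + 70 = minute 160.
All tasks are finished once the last one completes. Finish times: J at 40, K at 50, L at 85, M at 90, N at 20, O at 160. The latest is minute 160.

160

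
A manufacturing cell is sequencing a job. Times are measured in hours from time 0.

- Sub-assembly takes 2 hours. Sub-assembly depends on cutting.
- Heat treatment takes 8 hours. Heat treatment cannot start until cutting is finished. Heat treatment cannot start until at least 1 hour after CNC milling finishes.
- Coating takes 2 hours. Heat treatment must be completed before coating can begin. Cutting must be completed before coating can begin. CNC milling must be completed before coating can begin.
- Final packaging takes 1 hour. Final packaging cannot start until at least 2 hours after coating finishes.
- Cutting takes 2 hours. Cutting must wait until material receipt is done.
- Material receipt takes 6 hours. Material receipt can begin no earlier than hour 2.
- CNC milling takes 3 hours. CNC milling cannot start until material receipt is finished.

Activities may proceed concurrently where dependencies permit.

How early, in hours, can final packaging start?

24

Material receipt waits on its own release at hour 2, so it starts at hour 2 and finishes at 2 + 6 = hour 8.
After material receipt (finishes hour 8), CNC milling can start at hour 8 and finishes at hour 11.
After material receipt (finishes hour 8), cutting can start at hour 8 and finishes at hour 10.
Heat treatment cannot start until cutting (finishes hour 10); CNC milling (finishes hour 11, plus 1-hour gap → hour 12). The controlling bound is hour 12, so heat treatment finishes at 12 + 8 = hour 20.
For coating: heat treatment (finishes hour 20); cutting (finishes hour 10); CNC milling (finishes hour 11). Taking the maximum gives a start of hour 20, and it finishes at 20 + 2 = hour 22.
Final packaging waits on coating (finishes hour 22, plus 2-hour gap → hour 24), so the earliest it can start is hour 24.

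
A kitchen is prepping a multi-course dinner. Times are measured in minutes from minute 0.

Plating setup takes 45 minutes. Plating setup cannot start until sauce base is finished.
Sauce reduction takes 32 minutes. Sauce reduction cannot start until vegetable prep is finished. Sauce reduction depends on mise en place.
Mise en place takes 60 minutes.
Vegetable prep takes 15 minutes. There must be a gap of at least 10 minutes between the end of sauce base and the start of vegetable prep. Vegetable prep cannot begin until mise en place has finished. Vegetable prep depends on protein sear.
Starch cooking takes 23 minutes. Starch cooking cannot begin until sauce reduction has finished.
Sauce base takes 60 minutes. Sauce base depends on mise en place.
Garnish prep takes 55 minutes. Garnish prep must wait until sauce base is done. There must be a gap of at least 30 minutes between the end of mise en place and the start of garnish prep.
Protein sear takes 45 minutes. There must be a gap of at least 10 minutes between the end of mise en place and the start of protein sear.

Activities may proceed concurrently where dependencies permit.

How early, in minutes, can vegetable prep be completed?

145

Mise en place can start immediately at minute 0; it finishes at minute 60.
Protein sear cannot begin until mise en place (finishes minute 60, plus 10-minute gap → minute 70). It runs from minute 70 to 70 + 45 = minute 115.
Sauce base cannot begin until mise en place (finishes minute 60). It runs from minute 60 to 60 + 60 = minute 120.
Vegetable prep has to wait for sauce base (finishes minute 120, plus 10-minute gap → minute 130); mise en place (finishes minute 60); protein sear (finishes minute 115). The latest of these is minute 130, so vegetable prep runs minute 130 to 130 + 15 = minute 145.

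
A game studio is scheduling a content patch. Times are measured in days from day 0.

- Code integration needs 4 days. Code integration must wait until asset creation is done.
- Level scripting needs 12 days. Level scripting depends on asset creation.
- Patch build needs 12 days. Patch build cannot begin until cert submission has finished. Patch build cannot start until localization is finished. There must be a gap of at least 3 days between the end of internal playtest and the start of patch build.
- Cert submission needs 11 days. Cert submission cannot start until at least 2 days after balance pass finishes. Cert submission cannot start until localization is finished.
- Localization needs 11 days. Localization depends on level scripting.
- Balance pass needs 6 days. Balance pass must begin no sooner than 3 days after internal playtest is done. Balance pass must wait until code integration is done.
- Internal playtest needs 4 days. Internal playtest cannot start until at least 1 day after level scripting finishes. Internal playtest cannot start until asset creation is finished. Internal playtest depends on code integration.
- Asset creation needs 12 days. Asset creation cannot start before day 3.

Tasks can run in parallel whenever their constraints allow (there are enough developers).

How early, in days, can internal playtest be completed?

32

Asset creation waits on its own release at day 3, so it starts at day 3 and finishes at 3 + 12 = day 15.
After asset creation (finishes day 15), code integration can start at day 15 and finishes at day 19.
Level scripting cannot begin until asset creation (finishes day 15). It runs from day 15 to 15 + 12 = day 27.
Internal playtest needs all of level scripting (finishes day 27, plus 1-day gap → day 28); asset creation (finishes day 15); code integration (finishes day 19). That puts its earliest start at day 28; it finishes at 28 + 4 = day 32.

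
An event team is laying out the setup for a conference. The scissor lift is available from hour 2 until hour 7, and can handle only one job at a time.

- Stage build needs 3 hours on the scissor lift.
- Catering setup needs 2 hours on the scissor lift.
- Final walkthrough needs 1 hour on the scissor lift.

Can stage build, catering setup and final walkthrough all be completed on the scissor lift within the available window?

The scissor lift window is 7 − 2 = 5 hours.
Running back to back, the jobs need 3 + 2 + 1 = 6 hours on the scissor lift.
Since 6 > 5, they cannot all fit.

No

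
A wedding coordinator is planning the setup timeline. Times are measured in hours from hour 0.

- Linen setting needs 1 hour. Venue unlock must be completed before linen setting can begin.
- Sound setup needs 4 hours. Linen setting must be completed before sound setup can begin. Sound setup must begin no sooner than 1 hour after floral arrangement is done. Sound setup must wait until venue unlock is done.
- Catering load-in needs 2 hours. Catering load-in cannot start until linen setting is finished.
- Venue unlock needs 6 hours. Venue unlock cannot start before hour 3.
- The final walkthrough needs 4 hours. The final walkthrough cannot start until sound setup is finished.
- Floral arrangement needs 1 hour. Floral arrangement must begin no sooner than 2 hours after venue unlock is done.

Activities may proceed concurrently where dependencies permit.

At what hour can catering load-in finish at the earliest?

Venue unlock waits on its own release at hour 3, so it starts at hour 3 and finishes at 3 + 6 = hour 9.
After venue unlock (finishes hour 9), linen setting can start at hour 9 and finishes at hour 10.
After linen setting (finishes hour 10), catering load-in can start at hour 10 and finishes at hour 12.

12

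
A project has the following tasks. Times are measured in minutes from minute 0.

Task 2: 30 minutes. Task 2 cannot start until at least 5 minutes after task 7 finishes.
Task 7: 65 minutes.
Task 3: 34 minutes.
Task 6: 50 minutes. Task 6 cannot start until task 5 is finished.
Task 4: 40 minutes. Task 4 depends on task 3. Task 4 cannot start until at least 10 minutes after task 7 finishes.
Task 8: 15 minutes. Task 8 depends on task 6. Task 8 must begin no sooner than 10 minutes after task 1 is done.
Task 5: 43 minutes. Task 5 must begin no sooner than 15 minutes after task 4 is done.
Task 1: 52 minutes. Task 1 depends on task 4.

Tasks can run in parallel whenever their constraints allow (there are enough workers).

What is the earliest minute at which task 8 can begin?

Task 7 can start immediately at minute 0; it finishes at minute 65.
Nothing blocks task 3, so it runs from minute 0 to minute 34.
Task 4 has to wait for task 3 (finishes minute 34); task 7 (finishes minute 65, plus 10-minute gap → minute 75). The latest of these is minute 75, so task 4 runs minute 75 to 75 + 40 = minute 115.
After task 4 (finishes minute 115, plus 15-minute gap → minute 130), task 5 can start at minute 130 and finishes at minute 173.
Task 6 cannot begin until task 5 (finishes minute 173). It runs from minute 173 to 173 + 50 = minute 223.
After task 4 (finishes minute 115), task 1 can start at minute 115 and finishes at minute 167.
Task 8 waits on task 6 (finishes minute 223); task 1 (finishes minute 167, plus 10-minute gap → minute 177). The latest of these is minute 223, which is the earliest task 8 can start.

223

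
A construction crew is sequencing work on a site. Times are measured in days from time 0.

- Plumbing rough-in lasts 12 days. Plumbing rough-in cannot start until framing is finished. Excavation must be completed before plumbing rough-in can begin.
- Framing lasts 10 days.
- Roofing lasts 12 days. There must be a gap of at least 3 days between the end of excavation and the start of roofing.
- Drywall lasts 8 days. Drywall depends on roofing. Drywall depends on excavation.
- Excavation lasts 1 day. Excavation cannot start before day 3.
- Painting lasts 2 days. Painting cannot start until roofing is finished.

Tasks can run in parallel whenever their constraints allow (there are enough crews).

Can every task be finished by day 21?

Framing has no prerequisites, so it starts at day 0 and finishes at day 10.
Excavation cannot begin until its own release at day 3. It runs from day 3 to 3 + 1 = day 4.
Plumbing rough-in cannot start until framing (finishes day 10); excavation (finishes day 4). The controlling bound is day 10, so plumbing rough-in finishes at 10 + 12 = day 22.
Roofing cannot begin until excavation (finishes day 4, plus 3-day gap → day 7). It runs from day 7 to 7 + 12 = day 19.
Painting waits on roofing (finishes day 19), so it starts at day 19 and finishes at 19 + 2 = day 21.
For drywall: roofing (finishes day 19); excavation (finishes day 4). Taking the maximum gives a start of day 19, and it finishes at 19 + 8 = day 27.
The earliest everything can be done is day 27, which is after the deadline of 21, so it is not possible.

No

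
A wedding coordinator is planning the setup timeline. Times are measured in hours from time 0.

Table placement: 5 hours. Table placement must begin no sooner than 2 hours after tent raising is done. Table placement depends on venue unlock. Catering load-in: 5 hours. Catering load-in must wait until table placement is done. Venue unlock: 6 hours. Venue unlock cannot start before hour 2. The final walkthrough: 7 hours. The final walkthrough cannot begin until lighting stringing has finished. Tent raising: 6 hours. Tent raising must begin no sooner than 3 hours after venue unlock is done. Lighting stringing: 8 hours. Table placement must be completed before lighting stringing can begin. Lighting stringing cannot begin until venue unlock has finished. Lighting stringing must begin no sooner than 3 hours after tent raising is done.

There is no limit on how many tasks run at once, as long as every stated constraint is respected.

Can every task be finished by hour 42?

Venue unlock waits on its own release at hour 2, so it starts at hour 2 and finishes at 2 + 6 = hour 8.
After venue unlock (finishes hour 8, plus 3-hour gap → hour 11), tent raising can start at hour 11 and finishes at hour 17.
For table placement: tent raising (finishes hour 17, plus 2-hour gap → hour 19); venue unlock (finishes hour 8). Taking the maximum gives a start of hour 19, and it finishes at 19 + 5 = hour 24.
After table placement (finishes hour 24), catering load-in can start at hour 24 and finishes at hour 29.
For lighting stringing: table placement (finishes hour 24); venue unlock (finishes hour 8); tent raising (finishes hour 17, plus 3-hour gap → hour 20). Taking the maximum gives a start of hour 24, and it finishes at 24 + 8 = hour 32.
The final walkthrough cannot begin until lighting stringing (finishes hour 32). It runs from hour 32 to 32 + 7 = hour 39.
Every task is finished by hour 39, which is no later than the deadline of 42, so the schedule is feasible.

Yes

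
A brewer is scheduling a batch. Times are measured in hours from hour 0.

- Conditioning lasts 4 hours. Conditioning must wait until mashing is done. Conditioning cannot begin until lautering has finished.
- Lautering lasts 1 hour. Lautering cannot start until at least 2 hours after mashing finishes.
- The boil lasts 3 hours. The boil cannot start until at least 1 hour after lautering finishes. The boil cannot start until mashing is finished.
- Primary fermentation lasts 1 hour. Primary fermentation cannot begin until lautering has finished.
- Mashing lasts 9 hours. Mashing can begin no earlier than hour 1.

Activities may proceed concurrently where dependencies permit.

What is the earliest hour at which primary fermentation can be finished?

14

Mashing waits on its own release at hour 1, so it starts at hour 1 and finishes at 1 + 9 = hour 10.
After mashing (finishes hour 10, plus 2-hour gap → hour 12), lautering can start at hour 12 and finishes at hour 13.
Primary fermentation cannot begin until lautering (finishes hour 13). It runs from hour 13 to 13 + 1 = hour 14.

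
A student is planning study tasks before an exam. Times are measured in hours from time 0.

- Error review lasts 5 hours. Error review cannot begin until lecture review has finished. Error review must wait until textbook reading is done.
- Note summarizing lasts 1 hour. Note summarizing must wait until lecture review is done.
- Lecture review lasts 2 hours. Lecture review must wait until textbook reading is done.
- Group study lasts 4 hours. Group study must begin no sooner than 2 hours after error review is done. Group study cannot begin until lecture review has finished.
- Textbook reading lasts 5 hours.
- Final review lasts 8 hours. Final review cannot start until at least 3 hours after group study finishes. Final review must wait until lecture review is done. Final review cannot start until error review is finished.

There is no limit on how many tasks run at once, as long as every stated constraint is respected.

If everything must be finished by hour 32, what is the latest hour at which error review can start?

10

To finish by hour 32, final review (duration 8) must start no later than hour 24.
Group study must finish before final review (must start by hour 24, minus 3-hour gap → hour 21). With a 4-hour duration, group study must start by 21 − 4 = hour 17.
Error review has several dependents: group study (must start by hour 17, minus 2-hour gap → hour 15); final review (must start by hour 24). The earliest of those limits is hour 15, so error review must start by 15 − 5 = hour 10.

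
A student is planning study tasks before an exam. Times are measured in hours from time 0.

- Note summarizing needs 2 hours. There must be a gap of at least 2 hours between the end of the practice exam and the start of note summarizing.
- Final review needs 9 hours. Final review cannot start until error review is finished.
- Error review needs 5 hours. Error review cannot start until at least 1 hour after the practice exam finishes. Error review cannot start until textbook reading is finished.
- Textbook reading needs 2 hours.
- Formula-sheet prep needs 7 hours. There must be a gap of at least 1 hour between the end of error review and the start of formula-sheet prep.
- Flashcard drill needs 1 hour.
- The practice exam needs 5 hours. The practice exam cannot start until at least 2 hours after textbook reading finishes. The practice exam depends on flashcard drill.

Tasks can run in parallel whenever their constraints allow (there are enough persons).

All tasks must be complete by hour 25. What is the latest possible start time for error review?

11

Formula-sheet prep must finish by hour 25; it takes 7 hours, so it must start by 25 − 7 = hour 18.
Final review has no dependents, so it just needs to finish by hour 25. Starting by 25 − 9 = hour 16 achieves that.
For error review: formula-sheet prep (must start by hour 18, minus 1-hour gap → hour 17); final review (must start by hour 16). The most restrictive is hour 16; with a 5-hour duration, error review must start by hour 11.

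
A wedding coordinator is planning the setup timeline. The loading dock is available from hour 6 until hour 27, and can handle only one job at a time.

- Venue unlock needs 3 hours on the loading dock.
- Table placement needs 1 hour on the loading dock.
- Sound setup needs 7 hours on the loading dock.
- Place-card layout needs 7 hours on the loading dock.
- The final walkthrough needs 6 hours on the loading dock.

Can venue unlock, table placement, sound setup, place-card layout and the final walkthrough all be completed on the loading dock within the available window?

No

The loading dock window is 27 − 6 = 21 hours.
Running back to back, the jobs need 3 + 1 + 7 + 7 + 6 = 24 hours on the loading dock.
Since 24 > 21, they cannot all fit.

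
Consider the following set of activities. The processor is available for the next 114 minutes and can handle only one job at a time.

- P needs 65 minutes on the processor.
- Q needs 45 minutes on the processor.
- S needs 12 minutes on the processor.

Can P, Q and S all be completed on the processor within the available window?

Running back to back, the jobs need 65 + 45 + 12 = 122 minutes on the processor.
Since 122 > 114, they cannot all fit.

No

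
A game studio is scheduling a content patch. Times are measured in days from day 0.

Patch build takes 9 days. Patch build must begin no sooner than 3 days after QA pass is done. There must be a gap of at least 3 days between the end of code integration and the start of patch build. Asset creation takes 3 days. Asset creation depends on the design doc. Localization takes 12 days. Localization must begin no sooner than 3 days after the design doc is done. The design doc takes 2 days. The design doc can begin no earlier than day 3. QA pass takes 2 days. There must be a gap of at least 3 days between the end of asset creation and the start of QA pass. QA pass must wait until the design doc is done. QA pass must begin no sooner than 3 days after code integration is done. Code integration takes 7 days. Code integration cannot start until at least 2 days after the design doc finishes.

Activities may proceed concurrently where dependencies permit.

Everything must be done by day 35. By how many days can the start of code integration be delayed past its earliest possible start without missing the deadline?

4

The design doc waits on its own release at day 3, so it starts at day 3 and finishes at 3 + 2 = day 5.
Code integration cannot begin until the design doc (finishes day 5, plus 2-day gap → day 7). It runs from day 7 to 7 + 7 = day 14.

Working backward from the deadline:
Patch build must finish by day 35; it takes 9 days, so it must start by 35 − 9 = day 26.
QA pass feeds into patch build (must start by day 26, minus 3-day gap → day 23); so QA pass must finish by day 23 and therefore start by day 21.
Code integration feeds QA pass (must start by day 21, minus 3-day gap → day 18); patch build (must start by day 26, minus 3-day gap → day 23). Taking the minimum, code integration must finish by day 18 and start by 18 − 7 = day 11.
So code integration can start as early as day 7 and as late as day 11, giving 11 − 7 = 4 days of slack.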